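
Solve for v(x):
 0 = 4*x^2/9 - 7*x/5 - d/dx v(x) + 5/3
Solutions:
 v(x) = C1 + 4*x^3/27 - 7*x^2/10 + 5*x/3


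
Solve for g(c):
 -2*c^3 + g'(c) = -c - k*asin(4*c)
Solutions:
 g(c) = C1 + c^4/2 - c^2/2 - k*(c*asin(4*c) + sqrt(1 - 16*c^2)/4)


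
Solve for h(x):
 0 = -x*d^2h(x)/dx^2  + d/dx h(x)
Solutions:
 h(x) = C1 + C2*x^2


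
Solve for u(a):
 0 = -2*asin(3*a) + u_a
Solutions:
 u(a) = C1 + 2*a*asin(3*a) + 2*sqrt(1 - 9*a^2)/3


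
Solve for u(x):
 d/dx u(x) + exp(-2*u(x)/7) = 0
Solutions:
 u(x) = 7*log(-sqrt(C1 - x)) - 7*log(7) + 7*log(14)/2
 u(x) = 7*log(C1 - x)/2 - 7*log(7) + 7*log(14)/2


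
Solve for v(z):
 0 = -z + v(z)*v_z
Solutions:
 v(z) = -sqrt(C1 + z^2)
 v(z) = sqrt(C1 + z^2)


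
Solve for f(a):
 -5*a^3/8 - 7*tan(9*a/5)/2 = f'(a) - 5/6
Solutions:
 f(a) = C1 - 5*a^4/32 + 5*a/6 + 35*log(cos(9*a/5))/18


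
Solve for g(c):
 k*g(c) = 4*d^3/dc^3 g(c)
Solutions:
 g(c) = C1*exp(2^(1/3)*c*k^(1/3)/2) + C2*exp(2^(1/3)*c*k^(1/3)*(-1 + sqrt(3)*I)/4) + C3*exp(-2^(1/3)*c*k^(1/3)*(1 + sqrt(3)*I)/4)


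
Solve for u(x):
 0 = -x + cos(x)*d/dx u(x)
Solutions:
 u(x) = C1 + Integral(x/cos(x), x)


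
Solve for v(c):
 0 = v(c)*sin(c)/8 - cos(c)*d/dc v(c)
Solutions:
 v(c) = C1/cos(c)^(1/8)


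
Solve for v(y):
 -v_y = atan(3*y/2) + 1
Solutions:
 v(y) = C1 - y*atan(3*y/2) - y + log(9*y^2 + 4)/3


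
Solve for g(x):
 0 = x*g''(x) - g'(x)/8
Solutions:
 g(x) = C1 + C2*x^(9/8)


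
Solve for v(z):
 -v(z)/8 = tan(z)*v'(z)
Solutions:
 v(z) = C1/sin(z)^(1/8)


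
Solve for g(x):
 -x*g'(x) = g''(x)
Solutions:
 g(x) = C1 + C2*erf(sqrt(2)*x/2)


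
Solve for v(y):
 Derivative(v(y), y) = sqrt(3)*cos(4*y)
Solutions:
 v(y) = C1 + sqrt(3)*sin(4*y)/4


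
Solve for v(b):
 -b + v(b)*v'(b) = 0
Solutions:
 v(b) = -sqrt(C1 + b^2)
 v(b) = sqrt(C1 + b^2)


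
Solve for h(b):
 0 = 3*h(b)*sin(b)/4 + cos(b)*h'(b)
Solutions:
 h(b) = C1*cos(b)^(3/4)


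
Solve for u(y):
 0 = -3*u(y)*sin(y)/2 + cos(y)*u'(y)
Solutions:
 u(y) = C1/cos(y)^(3/2)


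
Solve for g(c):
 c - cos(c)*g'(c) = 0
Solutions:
 g(c) = C1 + Integral(c/cos(c), c)


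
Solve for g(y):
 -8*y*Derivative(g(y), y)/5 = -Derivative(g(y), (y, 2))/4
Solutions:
 g(y) = C1 + C2*erfi(4*sqrt(5)*y/5)


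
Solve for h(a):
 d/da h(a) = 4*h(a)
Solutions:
 h(a) = C1*exp(4*a)


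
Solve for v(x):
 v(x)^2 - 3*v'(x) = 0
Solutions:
 v(x) = -3/(C1 + x)


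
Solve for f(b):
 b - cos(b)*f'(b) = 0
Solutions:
 f(b) = C1 + Integral(b/cos(b), b)


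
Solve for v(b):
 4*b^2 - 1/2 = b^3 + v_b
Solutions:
 v(b) = C1 - b^4/4 + 4*b^3/3 - b/2


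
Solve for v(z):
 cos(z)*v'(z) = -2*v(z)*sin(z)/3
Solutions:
 v(z) = C1*cos(z)^(2/3)


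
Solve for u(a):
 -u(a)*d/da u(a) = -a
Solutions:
 u(a) = -sqrt(C1 + a^2)
 u(a) = sqrt(C1 + a^2)


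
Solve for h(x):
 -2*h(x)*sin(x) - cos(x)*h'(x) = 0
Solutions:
 h(x) = C1*cos(x)^2


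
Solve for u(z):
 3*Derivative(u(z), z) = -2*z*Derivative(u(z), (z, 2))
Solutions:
 u(z) = C1 + C2/sqrt(z)


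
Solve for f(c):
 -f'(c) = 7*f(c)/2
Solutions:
 f(c) = C1*exp(-7*c/2)


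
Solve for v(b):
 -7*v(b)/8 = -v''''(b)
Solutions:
 v(b) = C1*exp(-14^(1/4)*b/2) + C2*exp(14^(1/4)*b/2) + C3*sin(14^(1/4)*b/2) + C4*cos(14^(1/4)*b/2)


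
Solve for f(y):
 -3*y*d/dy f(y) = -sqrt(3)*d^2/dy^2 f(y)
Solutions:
 f(y) = C1 + C2*erfi(sqrt(2)*3^(1/4)*y/2)


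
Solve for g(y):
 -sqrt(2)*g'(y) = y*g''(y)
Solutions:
 g(y) = C1 + C2*y^(1 - sqrt(2))


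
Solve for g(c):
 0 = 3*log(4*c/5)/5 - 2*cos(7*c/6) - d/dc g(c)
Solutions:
 g(c) = C1 + 3*c*log(c)/5 - 3*c*log(5)/5 - 3*c/5 + 6*c*log(2)/5 - 12*sin(7*c/6)/7


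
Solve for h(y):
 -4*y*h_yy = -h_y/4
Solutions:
 h(y) = C1 + C2*y^(17/16)


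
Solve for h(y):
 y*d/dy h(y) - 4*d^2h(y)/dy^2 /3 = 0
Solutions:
 h(y) = C1 + C2*erfi(sqrt(6)*y/4)


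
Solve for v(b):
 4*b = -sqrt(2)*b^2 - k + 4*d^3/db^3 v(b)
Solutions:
 v(b) = C1 + C2*b + C3*b^2 + sqrt(2)*b^5/240 + b^4/24 + b^3*k/24


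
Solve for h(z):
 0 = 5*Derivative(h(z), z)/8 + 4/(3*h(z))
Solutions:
 h(z) = -sqrt(C1 - 960*z)/15
 h(z) = sqrt(C1 - 960*z)/15


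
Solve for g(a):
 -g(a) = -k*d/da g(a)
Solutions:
 g(a) = C1*exp(a/k)


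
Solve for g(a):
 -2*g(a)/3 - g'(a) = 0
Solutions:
 g(a) = C1*exp(-2*a/3)


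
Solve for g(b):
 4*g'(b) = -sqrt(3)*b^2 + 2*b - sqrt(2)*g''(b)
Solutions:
 g(b) = C1 + C2*exp(-2*sqrt(2)*b) - sqrt(3)*b^3/12 + sqrt(6)*b^2/16 + b^2/4 - sqrt(2)*b/8 - sqrt(3)*b/16


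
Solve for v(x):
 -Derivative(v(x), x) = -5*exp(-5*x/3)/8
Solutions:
 v(x) = C1 - 3*exp(-5*x/3)/8


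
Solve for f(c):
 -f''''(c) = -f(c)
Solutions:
 f(c) = C1*exp(-c) + C2*exp(c) + C3*sin(c) + C4*cos(c)


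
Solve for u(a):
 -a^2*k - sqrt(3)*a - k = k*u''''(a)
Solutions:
 u(a) = C1 + C2*a + C3*a^2 + C4*a^3 - a^6/360 - sqrt(3)*a^5/(120*k) - a^4/24


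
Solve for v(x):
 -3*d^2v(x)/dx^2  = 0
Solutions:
 v(x) = C1 + C2*x


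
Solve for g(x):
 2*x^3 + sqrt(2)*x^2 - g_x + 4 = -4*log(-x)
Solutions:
 g(x) = C1 + x^4/2 + sqrt(2)*x^3/3 + 4*x*log(-x)


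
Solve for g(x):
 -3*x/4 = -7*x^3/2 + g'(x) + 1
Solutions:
 g(x) = C1 + 7*x^4/8 - 3*x^2/8 - x


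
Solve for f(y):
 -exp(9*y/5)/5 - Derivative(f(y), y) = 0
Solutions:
 f(y) = C1 - exp(9*y/5)/9


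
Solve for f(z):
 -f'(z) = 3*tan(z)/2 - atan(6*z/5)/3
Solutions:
 f(z) = C1 + z*atan(6*z/5)/3 - 5*log(36*z^2 + 25)/36 + 3*log(cos(z))/2


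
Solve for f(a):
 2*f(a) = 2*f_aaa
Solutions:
 f(a) = C3*exp(a) + (C1*sin(sqrt(3)*a/2) + C2*cos(sqrt(3)*a/2))*exp(-a/2)


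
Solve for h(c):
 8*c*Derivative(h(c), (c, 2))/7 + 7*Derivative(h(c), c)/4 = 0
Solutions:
 h(c) = C1 + C2/c^(17/32)


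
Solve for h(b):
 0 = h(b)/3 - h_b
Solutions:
 h(b) = C1*exp(b/3)


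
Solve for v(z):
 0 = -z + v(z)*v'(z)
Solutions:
 v(z) = -sqrt(C1 + z^2)
 v(z) = sqrt(C1 + z^2)


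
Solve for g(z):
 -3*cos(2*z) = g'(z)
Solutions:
 g(z) = C1 - 3*sin(2*z)/2


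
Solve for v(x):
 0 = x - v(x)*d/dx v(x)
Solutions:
 v(x) = -sqrt(C1 + x^2)
 v(x) = sqrt(C1 + x^2)


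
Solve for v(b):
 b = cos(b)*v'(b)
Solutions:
 v(b) = C1 + Integral(b/cos(b), b)


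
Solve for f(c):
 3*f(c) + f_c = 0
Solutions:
 f(c) = C1*exp(-3*c)


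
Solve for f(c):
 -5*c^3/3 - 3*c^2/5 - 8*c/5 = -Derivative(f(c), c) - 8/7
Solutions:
 f(c) = C1 + 5*c^4/12 + c^3/5 + 4*c^2/5 - 8*c/7


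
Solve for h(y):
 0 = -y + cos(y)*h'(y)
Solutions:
 h(y) = C1 + Integral(y/cos(y), y)


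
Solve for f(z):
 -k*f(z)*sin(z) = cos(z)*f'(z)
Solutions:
 f(z) = C1*exp(k*log(cos(z)))


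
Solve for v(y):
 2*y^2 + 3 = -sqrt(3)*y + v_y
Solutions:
 v(y) = C1 + 2*y^3/3 + sqrt(3)*y^2/2 + 3*y


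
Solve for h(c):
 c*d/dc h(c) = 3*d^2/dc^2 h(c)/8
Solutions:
 h(c) = C1 + C2*erfi(2*sqrt(3)*c/3)


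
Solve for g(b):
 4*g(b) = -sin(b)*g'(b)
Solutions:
 g(b) = C1*(cos(b)^2 + 2*cos(b) + 1)/(cos(b)^2 - 2*cos(b) + 1)


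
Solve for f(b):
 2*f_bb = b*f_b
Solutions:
 f(b) = C1 + C2*erfi(b/2)


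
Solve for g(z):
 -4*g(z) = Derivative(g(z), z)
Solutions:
 g(z) = C1*exp(-4*z)


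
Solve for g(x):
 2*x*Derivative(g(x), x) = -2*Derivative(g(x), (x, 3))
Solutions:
 g(x) = C1 + Integral(C2*airyai(-x) + C3*airybi(-x), x)


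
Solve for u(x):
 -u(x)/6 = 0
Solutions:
 u(x) = 0


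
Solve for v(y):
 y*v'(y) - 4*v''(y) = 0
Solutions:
 v(y) = C1 + C2*erfi(sqrt(2)*y/4)


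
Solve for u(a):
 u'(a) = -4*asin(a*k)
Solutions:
 u(a) = C1 - 4*Piecewise((a*asin(a*k) + sqrt(-a^2*k^2 + 1)/k, Ne(k, 0)), (0, True))


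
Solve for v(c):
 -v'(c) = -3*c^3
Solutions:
 v(c) = C1 + 3*c^4/4


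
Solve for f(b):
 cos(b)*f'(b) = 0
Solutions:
 f(b) = C1


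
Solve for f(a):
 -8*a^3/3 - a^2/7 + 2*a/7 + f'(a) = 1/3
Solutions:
 f(a) = C1 + 2*a^4/3 + a^3/21 - a^2/7 + a/3


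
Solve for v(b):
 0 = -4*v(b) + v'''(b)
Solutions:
 v(b) = C3*exp(2^(2/3)*b) + (C1*sin(2^(2/3)*sqrt(3)*b/2) + C2*cos(2^(2/3)*sqrt(3)*b/2))*exp(-2^(2/3)*b/2)


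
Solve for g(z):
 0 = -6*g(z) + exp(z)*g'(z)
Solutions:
 g(z) = C1*exp(-6*exp(-z))


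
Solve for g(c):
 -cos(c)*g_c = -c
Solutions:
 g(c) = C1 + Integral(c/cos(c), c)


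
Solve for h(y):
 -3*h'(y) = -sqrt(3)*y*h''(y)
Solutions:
 h(y) = C1 + C2*y^(1 + sqrt(3))


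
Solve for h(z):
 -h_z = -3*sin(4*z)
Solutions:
 h(z) = C1 - 3*cos(4*z)/4


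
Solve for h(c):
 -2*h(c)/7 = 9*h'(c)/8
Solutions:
 h(c) = C1*exp(-16*c/63)


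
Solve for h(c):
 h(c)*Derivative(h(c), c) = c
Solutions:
 h(c) = -sqrt(C1 + c^2)
 h(c) = sqrt(C1 + c^2)


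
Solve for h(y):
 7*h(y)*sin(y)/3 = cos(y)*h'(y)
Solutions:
 h(y) = C1/cos(y)^(7/3)


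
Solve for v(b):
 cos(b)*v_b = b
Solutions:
 v(b) = C1 + Integral(b/cos(b), b)


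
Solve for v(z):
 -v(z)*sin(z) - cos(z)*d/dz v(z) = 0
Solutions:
 v(z) = C1*cos(z)


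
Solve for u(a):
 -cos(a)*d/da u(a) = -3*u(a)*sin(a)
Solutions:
 u(a) = C1/cos(a)^3


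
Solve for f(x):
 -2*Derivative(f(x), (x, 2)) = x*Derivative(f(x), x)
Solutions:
 f(x) = C1 + C2*erf(x/2)


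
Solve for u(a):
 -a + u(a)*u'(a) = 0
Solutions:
 u(a) = -sqrt(C1 + a^2)
 u(a) = sqrt(C1 + a^2)


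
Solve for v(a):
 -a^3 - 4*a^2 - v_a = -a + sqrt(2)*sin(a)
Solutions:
 v(a) = C1 - a^4/4 - 4*a^3/3 + a^2/2 + sqrt(2)*cos(a)


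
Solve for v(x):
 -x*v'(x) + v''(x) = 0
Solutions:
 v(x) = C1 + C2*erfi(sqrt(2)*x/2)


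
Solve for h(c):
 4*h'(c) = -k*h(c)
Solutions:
 h(c) = C1*exp(-c*k/4)


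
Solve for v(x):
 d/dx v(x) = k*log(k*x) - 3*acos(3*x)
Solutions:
 v(x) = C1 + k*x*(log(k*x) - 1) - 3*x*acos(3*x) + sqrt(1 - 9*x^2)


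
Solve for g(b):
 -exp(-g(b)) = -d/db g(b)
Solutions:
 g(b) = log(C1 + b)


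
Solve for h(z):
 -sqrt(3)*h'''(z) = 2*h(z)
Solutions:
 h(z) = C3*exp(-2^(1/3)*3^(5/6)*z/3) + (C1*sin(6^(1/3)*z/2) + C2*cos(6^(1/3)*z/2))*exp(2^(1/3)*3^(5/6)*z/6)


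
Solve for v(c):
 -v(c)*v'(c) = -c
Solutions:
 v(c) = -sqrt(C1 + c^2)
 v(c) = sqrt(C1 + c^2)


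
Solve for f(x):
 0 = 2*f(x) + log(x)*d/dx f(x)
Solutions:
 f(x) = C1*exp(-2*li(x))


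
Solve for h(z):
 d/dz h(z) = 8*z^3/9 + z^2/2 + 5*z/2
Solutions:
 h(z) = C1 + 2*z^4/9 + z^3/6 + 5*z^2/4


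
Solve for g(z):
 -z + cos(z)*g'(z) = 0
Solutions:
 g(z) = C1 + Integral(z/cos(z), z)


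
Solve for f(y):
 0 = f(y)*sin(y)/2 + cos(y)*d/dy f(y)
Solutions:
 f(y) = C1*sqrt(cos(y))


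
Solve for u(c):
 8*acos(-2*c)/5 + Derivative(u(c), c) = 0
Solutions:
 u(c) = C1 - 8*c*acos(-2*c)/5 - 4*sqrt(1 - 4*c^2)/5


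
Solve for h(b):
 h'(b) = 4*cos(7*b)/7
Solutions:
 h(b) = C1 + 4*sin(7*b)/49


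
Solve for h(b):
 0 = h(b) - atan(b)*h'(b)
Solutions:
 h(b) = C1*exp(Integral(1/atan(b), b))


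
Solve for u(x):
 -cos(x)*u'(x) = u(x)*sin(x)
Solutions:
 u(x) = C1*cos(x)


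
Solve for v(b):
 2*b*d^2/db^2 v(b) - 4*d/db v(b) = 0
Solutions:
 v(b) = C1 + C2*b^3


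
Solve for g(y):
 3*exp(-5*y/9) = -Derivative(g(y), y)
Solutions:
 g(y) = C1 + 27*exp(-5*y/9)/5


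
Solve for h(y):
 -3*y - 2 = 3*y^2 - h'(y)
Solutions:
 h(y) = C1 + y^3 + 3*y^2/2 + 2*y


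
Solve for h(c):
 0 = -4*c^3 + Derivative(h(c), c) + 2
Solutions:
 h(c) = C1 + c^4 - 2*c


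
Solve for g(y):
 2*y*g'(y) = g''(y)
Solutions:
 g(y) = C1 + C2*erfi(y)


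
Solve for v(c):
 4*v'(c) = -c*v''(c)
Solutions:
 v(c) = C1 + C2/c^3


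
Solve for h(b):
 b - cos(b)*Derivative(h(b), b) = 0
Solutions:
 h(b) = C1 + Integral(b/cos(b), b)


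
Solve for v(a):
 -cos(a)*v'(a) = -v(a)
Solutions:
 v(a) = C1*sqrt(sin(a) + 1)/sqrt(sin(a) - 1)


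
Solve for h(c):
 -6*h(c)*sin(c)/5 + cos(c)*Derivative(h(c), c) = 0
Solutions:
 h(c) = C1/cos(c)^(6/5)


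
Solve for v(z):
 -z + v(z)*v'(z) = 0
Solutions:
 v(z) = -sqrt(C1 + z^2)
 v(z) = sqrt(C1 + z^2)


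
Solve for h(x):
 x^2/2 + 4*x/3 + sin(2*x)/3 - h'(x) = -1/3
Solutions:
 h(x) = C1 + x^3/6 + 2*x^2/3 + x/3 - cos(2*x)/6


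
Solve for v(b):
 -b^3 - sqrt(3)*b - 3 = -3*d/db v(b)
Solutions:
 v(b) = C1 + b^4/12 + sqrt(3)*b^2/6 + b


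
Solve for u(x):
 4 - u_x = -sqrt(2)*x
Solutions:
 u(x) = C1 + sqrt(2)*x^2/2 + 4*x


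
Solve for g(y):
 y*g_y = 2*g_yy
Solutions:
 g(y) = C1 + C2*erfi(y/2)


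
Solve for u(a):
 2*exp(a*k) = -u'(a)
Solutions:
 u(a) = C1 - 2*exp(a*k)/k


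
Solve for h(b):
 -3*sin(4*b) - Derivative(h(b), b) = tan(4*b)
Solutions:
 h(b) = C1 + log(cos(4*b))/4 + 3*cos(4*b)/4


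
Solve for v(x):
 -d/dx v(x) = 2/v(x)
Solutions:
 v(x) = -sqrt(C1 - 4*x)
 v(x) = sqrt(C1 - 4*x)


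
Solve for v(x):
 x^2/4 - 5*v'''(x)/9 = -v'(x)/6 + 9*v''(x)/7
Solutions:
 v(x) = C1 + C2*exp(x*(-81 + sqrt(8031))/70) + C3*exp(-x*(81 + sqrt(8031))/70) - x^3/2 - 81*x^2/7 - 9238*x/49


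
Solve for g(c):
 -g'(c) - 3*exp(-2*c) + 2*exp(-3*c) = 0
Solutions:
 g(c) = C1 + 3*exp(-2*c)/2 - 2*exp(-3*c)/3


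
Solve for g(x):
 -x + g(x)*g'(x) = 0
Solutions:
 g(x) = -sqrt(C1 + x^2)
 g(x) = sqrt(C1 + x^2)


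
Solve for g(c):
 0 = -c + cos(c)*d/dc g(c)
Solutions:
 g(c) = C1 + Integral(c/cos(c), c)


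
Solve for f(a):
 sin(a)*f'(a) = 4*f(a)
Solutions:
 f(a) = C1*(cos(a)^2 - 2*cos(a) + 1)/(cos(a)^2 + 2*cos(a) + 1)


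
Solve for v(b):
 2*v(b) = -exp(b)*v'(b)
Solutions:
 v(b) = C1*exp(2*exp(-b))


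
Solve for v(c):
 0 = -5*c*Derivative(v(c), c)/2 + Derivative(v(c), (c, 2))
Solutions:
 v(c) = C1 + C2*erfi(sqrt(5)*c/2)


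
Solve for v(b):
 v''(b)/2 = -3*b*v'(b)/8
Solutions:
 v(b) = C1 + C2*erf(sqrt(6)*b/4)


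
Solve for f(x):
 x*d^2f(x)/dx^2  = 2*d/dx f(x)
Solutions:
 f(x) = C1 + C2*x^3


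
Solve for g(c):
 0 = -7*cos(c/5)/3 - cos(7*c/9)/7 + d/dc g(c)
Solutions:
 g(c) = C1 + 35*sin(c/5)/3 + 9*sin(7*c/9)/49


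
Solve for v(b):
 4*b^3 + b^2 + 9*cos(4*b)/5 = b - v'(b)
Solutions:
 v(b) = C1 - b^4 - b^3/3 + b^2/2 - 9*sin(4*b)/20


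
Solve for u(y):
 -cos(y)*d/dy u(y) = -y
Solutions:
 u(y) = C1 + Integral(y/cos(y), y)


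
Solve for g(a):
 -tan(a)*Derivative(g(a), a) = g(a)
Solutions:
 g(a) = C1/sin(a)


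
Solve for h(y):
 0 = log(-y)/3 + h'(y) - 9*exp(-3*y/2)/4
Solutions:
 h(y) = C1 - y*log(-y)/3 + y/3 - 3*exp(-3*y/2)/2


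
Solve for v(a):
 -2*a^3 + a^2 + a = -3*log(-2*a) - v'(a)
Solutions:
 v(a) = C1 + a^4/2 - a^3/3 - a^2/2 - 3*a*log(-a) + 3*a*(1 - log(2))


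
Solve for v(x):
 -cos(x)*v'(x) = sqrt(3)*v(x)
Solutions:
 v(x) = C1*(sin(x) - 1)^(sqrt(3)/2)/(sin(x) + 1)^(sqrt(3)/2)


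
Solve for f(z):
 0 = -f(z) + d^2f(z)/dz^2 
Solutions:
 f(z) = C1*exp(-z) + C2*exp(z)


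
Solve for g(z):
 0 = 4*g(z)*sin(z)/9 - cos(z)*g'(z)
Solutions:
 g(z) = C1/cos(z)^(4/9)


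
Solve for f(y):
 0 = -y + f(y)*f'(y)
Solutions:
 f(y) = -sqrt(C1 + y^2)
 f(y) = sqrt(C1 + y^2)


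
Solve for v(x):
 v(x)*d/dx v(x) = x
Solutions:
 v(x) = -sqrt(C1 + x^2)
 v(x) = sqrt(C1 + x^2)


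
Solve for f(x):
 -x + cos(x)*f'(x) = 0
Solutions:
 f(x) = C1 + Integral(x/cos(x), x)


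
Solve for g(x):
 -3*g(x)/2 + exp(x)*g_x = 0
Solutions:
 g(x) = C1*exp(-3*exp(-x)/2)


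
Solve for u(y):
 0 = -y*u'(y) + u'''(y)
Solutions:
 u(y) = C1 + Integral(C2*airyai(y) + C3*airybi(y), y)


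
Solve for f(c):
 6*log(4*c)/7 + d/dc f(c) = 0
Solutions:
 f(c) = C1 - 6*c*log(c)/7 - 12*c*log(2)/7 + 6*c/7


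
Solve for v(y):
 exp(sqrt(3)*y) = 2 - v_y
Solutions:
 v(y) = C1 + 2*y - sqrt(3)*exp(sqrt(3)*y)/3


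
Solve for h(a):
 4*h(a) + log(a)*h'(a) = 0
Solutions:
 h(a) = C1*exp(-4*li(a))


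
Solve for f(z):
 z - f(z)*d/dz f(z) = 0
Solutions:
 f(z) = -sqrt(C1 + z^2)
 f(z) = sqrt(C1 + z^2)


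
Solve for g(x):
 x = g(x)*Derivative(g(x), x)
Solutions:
 g(x) = -sqrt(C1 + x^2)
 g(x) = sqrt(C1 + x^2)


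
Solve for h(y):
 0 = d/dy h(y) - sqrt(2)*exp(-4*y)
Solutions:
 h(y) = C1 - sqrt(2)*exp(-4*y)/4


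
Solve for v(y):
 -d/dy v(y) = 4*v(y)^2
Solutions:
 v(y) = 1/(C1 + 4*y)


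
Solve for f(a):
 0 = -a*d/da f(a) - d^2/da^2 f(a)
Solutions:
 f(a) = C1 + C2*erf(sqrt(2)*a/2)


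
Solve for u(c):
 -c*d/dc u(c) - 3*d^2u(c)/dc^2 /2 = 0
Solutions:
 u(c) = C1 + C2*erf(sqrt(3)*c/3)


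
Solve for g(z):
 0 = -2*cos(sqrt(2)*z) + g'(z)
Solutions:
 g(z) = C1 + sqrt(2)*sin(sqrt(2)*z)


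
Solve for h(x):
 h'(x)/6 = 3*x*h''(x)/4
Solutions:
 h(x) = C1 + C2*x^(11/9)


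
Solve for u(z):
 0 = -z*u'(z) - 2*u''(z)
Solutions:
 u(z) = C1 + C2*erf(z/2)


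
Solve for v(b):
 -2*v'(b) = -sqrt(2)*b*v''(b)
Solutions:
 v(b) = C1 + C2*b^(1 + sqrt(2))


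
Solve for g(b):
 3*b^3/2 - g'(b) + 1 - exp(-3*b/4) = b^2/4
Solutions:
 g(b) = C1 + 3*b^4/8 - b^3/12 + b + 4*exp(-3*b/4)/3


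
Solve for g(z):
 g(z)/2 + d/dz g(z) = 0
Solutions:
 g(z) = C1*exp(-z/2)


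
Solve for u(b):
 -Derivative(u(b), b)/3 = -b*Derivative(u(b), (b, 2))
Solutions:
 u(b) = C1 + C2*b^(4/3)


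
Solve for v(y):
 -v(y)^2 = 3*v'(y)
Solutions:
 v(y) = 3/(C1 + y)


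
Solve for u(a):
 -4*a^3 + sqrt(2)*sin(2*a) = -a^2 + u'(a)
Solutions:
 u(a) = C1 - a^4 + a^3/3 - sqrt(2)*cos(2*a)/2


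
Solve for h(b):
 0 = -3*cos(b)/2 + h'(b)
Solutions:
 h(b) = C1 + 3*sin(b)/2


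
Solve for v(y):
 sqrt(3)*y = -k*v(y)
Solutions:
 v(y) = -sqrt(3)*y/k


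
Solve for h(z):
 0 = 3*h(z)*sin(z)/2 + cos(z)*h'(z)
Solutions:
 h(z) = C1*cos(z)^(3/2)


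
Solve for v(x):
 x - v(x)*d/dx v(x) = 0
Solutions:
 v(x) = -sqrt(C1 + x^2)
 v(x) = sqrt(C1 + x^2)


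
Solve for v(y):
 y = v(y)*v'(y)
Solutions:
 v(y) = -sqrt(C1 + y^2)
 v(y) = sqrt(C1 + y^2)


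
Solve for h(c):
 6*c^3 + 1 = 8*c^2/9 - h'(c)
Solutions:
 h(c) = C1 - 3*c^4/2 + 8*c^3/27 - c


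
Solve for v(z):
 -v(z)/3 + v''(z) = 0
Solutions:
 v(z) = C1*exp(-sqrt(3)*z/3) + C2*exp(sqrt(3)*z/3)


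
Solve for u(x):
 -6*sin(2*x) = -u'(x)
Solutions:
 u(x) = C1 - 3*cos(2*x)


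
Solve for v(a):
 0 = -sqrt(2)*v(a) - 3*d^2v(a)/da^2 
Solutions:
 v(a) = C1*sin(2^(1/4)*sqrt(3)*a/3) + C2*cos(2^(1/4)*sqrt(3)*a/3)


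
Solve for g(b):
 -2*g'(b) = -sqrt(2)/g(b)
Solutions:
 g(b) = -sqrt(C1 + sqrt(2)*b)
 g(b) = sqrt(C1 + sqrt(2)*b)


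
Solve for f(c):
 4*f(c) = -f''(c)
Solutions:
 f(c) = C1*sin(2*c) + C2*cos(2*c)


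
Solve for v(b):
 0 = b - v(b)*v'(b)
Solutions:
 v(b) = -sqrt(C1 + b^2)
 v(b) = sqrt(C1 + b^2)


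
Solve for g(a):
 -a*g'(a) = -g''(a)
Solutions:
 g(a) = C1 + C2*erfi(sqrt(2)*a/2)


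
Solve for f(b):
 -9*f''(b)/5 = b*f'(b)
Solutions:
 f(b) = C1 + C2*erf(sqrt(10)*b/6)


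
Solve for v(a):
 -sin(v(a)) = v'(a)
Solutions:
 v(a) = -acos((-C1 - exp(2*a))/(C1 - exp(2*a))) + 2*pi
 v(a) = acos((-C1 - exp(2*a))/(C1 - exp(2*a)))


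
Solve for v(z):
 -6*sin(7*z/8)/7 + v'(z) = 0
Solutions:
 v(z) = C1 - 48*cos(7*z/8)/49


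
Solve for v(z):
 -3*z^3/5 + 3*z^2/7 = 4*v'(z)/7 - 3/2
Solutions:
 v(z) = C1 - 21*z^4/80 + z^3/4 + 21*z/8


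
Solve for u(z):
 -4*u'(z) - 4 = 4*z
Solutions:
 u(z) = C1 - z^2/2 - z


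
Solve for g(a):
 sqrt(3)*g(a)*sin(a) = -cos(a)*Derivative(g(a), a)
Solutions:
 g(a) = C1*cos(a)^(sqrt(3))


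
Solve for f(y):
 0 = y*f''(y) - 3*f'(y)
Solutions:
 f(y) = C1 + C2*y^4


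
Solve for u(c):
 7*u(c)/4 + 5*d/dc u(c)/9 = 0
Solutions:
 u(c) = C1*exp(-63*c/20)


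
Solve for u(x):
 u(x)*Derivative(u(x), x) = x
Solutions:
 u(x) = -sqrt(C1 + x^2)
 u(x) = sqrt(C1 + x^2)


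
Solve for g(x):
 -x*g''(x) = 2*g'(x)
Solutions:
 g(x) = C1 + C2/x


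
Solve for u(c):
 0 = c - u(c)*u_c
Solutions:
 u(c) = -sqrt(C1 + c^2)
 u(c) = sqrt(C1 + c^2)


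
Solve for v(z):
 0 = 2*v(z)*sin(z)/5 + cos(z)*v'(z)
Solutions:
 v(z) = C1*cos(z)^(2/5)


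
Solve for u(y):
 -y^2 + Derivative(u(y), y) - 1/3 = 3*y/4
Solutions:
 u(y) = C1 + y^3/3 + 3*y^2/8 + y/3


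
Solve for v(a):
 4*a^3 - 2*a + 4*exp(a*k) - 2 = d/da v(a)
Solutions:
 v(a) = C1 + a^4 - a^2 - 2*a + 4*exp(a*k)/k


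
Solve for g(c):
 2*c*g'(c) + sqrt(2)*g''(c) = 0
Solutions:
 g(c) = C1 + C2*erf(2^(3/4)*c/2)


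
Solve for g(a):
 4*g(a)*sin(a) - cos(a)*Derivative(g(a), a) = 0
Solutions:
 g(a) = C1/cos(a)^4


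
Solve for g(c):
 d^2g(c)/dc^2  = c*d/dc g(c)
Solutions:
 g(c) = C1 + C2*erfi(sqrt(2)*c/2)


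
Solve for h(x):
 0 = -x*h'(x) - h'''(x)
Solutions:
 h(x) = C1 + Integral(C2*airyai(-x) + C3*airybi(-x), x)


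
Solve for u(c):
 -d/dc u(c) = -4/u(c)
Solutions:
 u(c) = -sqrt(C1 + 8*c)
 u(c) = sqrt(C1 + 8*c)


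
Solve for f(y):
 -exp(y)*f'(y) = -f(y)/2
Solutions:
 f(y) = C1*exp(-exp(-y)/2)


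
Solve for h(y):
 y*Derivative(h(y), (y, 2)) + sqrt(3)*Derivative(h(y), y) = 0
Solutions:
 h(y) = C1 + C2*y^(1 - sqrt(3))


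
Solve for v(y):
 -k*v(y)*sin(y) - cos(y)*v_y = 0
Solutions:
 v(y) = C1*exp(k*log(cos(y)))


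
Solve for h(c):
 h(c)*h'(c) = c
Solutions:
 h(c) = -sqrt(C1 + c^2)
 h(c) = sqrt(C1 + c^2)


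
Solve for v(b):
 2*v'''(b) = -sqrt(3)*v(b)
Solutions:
 v(b) = C3*exp(-2^(2/3)*3^(1/6)*b/2) + (C1*sin(6^(2/3)*b/4) + C2*cos(6^(2/3)*b/4))*exp(2^(2/3)*3^(1/6)*b/4)


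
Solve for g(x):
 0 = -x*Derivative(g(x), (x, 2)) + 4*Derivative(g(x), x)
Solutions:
 g(x) = C1 + C2*x^5


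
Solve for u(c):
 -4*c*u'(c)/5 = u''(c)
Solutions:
 u(c) = C1 + C2*erf(sqrt(10)*c/5)


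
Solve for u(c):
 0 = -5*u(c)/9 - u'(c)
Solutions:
 u(c) = C1*exp(-5*c/9)


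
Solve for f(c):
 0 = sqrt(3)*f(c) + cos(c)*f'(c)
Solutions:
 f(c) = C1*(sin(c) - 1)^(sqrt(3)/2)/(sin(c) + 1)^(sqrt(3)/2)


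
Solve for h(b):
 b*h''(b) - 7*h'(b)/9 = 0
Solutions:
 h(b) = C1 + C2*b^(16/9)


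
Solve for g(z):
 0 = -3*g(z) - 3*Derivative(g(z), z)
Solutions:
 g(z) = C1*exp(-z)


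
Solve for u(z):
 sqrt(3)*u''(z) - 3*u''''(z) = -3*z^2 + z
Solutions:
 u(z) = C1 + C2*z + C3*exp(-3^(3/4)*z/3) + C4*exp(3^(3/4)*z/3) - sqrt(3)*z^4/12 + sqrt(3)*z^3/18 - 3*z^2


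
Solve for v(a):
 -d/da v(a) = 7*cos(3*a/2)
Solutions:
 v(a) = C1 - 14*sin(3*a/2)/3


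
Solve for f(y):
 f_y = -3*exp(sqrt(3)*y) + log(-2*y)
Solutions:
 f(y) = C1 + y*log(-y) + y*(-1 + log(2)) - sqrt(3)*exp(sqrt(3)*y)


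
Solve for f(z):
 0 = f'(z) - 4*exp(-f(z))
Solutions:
 f(z) = log(C1 + 4*z)


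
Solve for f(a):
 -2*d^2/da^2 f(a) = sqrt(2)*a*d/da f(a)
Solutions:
 f(a) = C1 + C2*erf(2^(1/4)*a/2)


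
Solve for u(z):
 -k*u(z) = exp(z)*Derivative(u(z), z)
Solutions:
 u(z) = C1*exp(k*exp(-z))


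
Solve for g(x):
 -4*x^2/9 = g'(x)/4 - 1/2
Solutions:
 g(x) = C1 - 16*x^3/27 + 2*x


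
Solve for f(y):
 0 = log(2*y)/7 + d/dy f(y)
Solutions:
 f(y) = C1 - y*log(y)/7 - y*log(2)/7 + y/7


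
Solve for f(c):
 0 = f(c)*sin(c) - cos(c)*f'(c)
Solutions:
 f(c) = C1/cos(c)


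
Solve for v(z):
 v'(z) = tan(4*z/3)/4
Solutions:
 v(z) = C1 - 3*log(cos(4*z/3))/16


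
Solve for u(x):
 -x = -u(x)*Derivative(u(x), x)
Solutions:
 u(x) = -sqrt(C1 + x^2)
 u(x) = sqrt(C1 + x^2)


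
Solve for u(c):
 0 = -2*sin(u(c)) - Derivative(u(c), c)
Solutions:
 u(c) = -acos((-C1 - exp(4*c))/(C1 - exp(4*c))) + 2*pi
 u(c) = acos((-C1 - exp(4*c))/(C1 - exp(4*c)))


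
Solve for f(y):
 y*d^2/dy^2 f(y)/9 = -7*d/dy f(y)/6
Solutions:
 f(y) = C1 + C2/y^(19/2)


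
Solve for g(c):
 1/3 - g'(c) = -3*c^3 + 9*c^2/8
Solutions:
 g(c) = C1 + 3*c^4/4 - 3*c^3/8 + c/3


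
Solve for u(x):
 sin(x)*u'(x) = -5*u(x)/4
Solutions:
 u(x) = C1*(cos(x) + 1)^(5/8)/(cos(x) - 1)^(5/8)


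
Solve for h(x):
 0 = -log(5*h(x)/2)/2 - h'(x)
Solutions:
 -2*Integral(1/(-log(_y) - log(5) + log(2)), (_y, h(x))) = C1 - x


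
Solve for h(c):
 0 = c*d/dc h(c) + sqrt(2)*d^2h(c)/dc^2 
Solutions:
 h(c) = C1 + C2*erf(2^(1/4)*c/2)


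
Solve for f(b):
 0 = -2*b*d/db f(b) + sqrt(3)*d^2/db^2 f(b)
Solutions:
 f(b) = C1 + C2*erfi(3^(3/4)*b/3)


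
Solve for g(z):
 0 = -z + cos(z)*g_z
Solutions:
 g(z) = C1 + Integral(z/cos(z), z)


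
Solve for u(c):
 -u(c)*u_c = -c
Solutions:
 u(c) = -sqrt(C1 + c^2)
 u(c) = sqrt(C1 + c^2)


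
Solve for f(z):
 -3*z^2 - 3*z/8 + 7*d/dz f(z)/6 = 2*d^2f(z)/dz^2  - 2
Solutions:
 f(z) = C1 + C2*exp(7*z/12) + 6*z^3/7 + 1791*z^2/392 + 4785*z/343


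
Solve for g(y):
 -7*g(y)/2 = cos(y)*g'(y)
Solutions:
 g(y) = C1*(sin(y) - 1)^(7/4)/(sin(y) + 1)^(7/4)


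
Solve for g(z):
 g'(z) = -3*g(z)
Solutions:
 g(z) = C1*exp(-3*z)


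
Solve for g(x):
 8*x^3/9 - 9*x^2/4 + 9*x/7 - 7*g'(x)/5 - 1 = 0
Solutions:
 g(x) = C1 + 10*x^4/63 - 15*x^3/28 + 45*x^2/98 - 5*x/7


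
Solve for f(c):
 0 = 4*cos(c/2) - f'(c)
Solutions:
 f(c) = C1 + 8*sin(c/2)


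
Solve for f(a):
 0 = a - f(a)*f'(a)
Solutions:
 f(a) = -sqrt(C1 + a^2)
 f(a) = sqrt(C1 + a^2)


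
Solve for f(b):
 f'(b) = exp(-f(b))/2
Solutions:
 f(b) = log(C1 + b/2)


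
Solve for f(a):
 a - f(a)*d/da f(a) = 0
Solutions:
 f(a) = -sqrt(C1 + a^2)
 f(a) = sqrt(C1 + a^2)


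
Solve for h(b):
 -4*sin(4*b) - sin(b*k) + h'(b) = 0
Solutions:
 h(b) = C1 - cos(4*b) - cos(b*k)/k


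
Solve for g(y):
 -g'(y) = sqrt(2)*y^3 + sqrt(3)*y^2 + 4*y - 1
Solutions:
 g(y) = C1 - sqrt(2)*y^4/4 - sqrt(3)*y^3/3 - 2*y^2 + y


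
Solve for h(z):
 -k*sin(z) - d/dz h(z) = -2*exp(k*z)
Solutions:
 h(z) = C1 + k*cos(z) + 2*exp(k*z)/k


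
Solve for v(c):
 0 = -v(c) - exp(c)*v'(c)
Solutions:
 v(c) = C1*exp(exp(-c))


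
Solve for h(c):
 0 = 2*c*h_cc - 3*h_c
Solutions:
 h(c) = C1 + C2*c^(5/2)


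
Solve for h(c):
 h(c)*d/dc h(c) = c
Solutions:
 h(c) = -sqrt(C1 + c^2)
 h(c) = sqrt(C1 + c^2)


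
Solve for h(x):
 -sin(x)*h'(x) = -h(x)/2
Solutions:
 h(x) = C1*(cos(x) - 1)^(1/4)/(cos(x) + 1)^(1/4)


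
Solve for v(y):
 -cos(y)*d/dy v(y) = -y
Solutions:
 v(y) = C1 + Integral(y/cos(y), y)


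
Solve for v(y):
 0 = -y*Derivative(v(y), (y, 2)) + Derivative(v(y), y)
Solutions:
 v(y) = C1 + C2*y^2


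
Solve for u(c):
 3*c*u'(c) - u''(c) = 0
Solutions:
 u(c) = C1 + C2*erfi(sqrt(6)*c/2)


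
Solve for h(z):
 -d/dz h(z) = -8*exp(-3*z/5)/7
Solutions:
 h(z) = C1 - 40*exp(-3*z/5)/21


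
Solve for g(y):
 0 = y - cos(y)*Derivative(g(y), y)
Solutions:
 g(y) = C1 + Integral(y/cos(y), y)


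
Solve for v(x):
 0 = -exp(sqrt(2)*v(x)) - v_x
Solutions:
 v(x) = sqrt(2)*(2*log(1/(C1 + x)) - log(2))/4


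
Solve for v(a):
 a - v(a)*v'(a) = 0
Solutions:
 v(a) = -sqrt(C1 + a^2)
 v(a) = sqrt(C1 + a^2)


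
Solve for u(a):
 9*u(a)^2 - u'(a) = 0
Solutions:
 u(a) = -1/(C1 + 9*a)


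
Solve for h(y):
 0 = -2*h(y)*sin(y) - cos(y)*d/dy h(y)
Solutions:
 h(y) = C1*cos(y)^2


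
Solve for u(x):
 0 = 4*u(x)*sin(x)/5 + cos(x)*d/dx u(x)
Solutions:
 u(x) = C1*cos(x)^(4/5)


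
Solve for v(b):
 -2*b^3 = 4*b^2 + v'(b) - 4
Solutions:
 v(b) = C1 - b^4/2 - 4*b^3/3 + 4*b


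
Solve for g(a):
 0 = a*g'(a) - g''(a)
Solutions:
 g(a) = C1 + C2*erfi(sqrt(2)*a/2)


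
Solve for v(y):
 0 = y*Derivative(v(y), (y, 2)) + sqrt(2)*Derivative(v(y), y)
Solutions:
 v(y) = C1 + C2*y^(1 - sqrt(2))


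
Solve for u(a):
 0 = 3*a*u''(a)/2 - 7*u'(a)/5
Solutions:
 u(a) = C1 + C2*a^(29/15)


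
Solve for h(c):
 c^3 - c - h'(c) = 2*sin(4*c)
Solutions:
 h(c) = C1 + c^4/4 - c^2/2 + cos(4*c)/2


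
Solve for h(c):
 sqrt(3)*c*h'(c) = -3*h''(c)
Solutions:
 h(c) = C1 + C2*erf(sqrt(2)*3^(3/4)*c/6)


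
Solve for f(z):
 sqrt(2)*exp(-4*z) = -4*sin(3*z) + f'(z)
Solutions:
 f(z) = C1 - 4*cos(3*z)/3 - sqrt(2)*exp(-4*z)/4


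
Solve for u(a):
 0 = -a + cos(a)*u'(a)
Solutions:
 u(a) = C1 + Integral(a/cos(a), a)


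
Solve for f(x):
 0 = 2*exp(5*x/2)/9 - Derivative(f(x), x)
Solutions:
 f(x) = C1 + 4*exp(5*x/2)/45


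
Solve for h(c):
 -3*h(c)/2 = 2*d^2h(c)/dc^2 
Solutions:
 h(c) = C1*sin(sqrt(3)*c/2) + C2*cos(sqrt(3)*c/2)


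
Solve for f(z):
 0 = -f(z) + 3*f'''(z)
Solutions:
 f(z) = C3*exp(3^(2/3)*z/3) + (C1*sin(3^(1/6)*z/2) + C2*cos(3^(1/6)*z/2))*exp(-3^(2/3)*z/6)


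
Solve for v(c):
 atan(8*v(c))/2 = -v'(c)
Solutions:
 Integral(1/atan(8*_y), (_y, v(c))) = C1 - c/2


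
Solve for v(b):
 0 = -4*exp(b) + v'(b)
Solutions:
 v(b) = C1 + 4*exp(b)


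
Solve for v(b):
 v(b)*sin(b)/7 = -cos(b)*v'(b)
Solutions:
 v(b) = C1*cos(b)^(1/7)


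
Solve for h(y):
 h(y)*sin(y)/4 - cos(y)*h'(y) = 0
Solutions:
 h(y) = C1/cos(y)^(1/4)


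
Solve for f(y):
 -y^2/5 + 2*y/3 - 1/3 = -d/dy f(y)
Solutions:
 f(y) = C1 + y^3/15 - y^2/3 + y/3


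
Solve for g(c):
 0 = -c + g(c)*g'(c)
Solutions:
 g(c) = -sqrt(C1 + c^2)
 g(c) = sqrt(C1 + c^2)


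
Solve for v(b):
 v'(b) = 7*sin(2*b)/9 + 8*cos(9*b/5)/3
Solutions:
 v(b) = C1 + 40*sin(9*b/5)/27 - 7*cos(2*b)/18


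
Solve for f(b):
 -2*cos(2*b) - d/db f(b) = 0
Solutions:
 f(b) = C1 - sin(2*b)


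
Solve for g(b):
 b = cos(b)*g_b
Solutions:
 g(b) = C1 + Integral(b/cos(b), b)


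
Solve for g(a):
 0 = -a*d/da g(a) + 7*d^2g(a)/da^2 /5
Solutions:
 g(a) = C1 + C2*erfi(sqrt(70)*a/14)


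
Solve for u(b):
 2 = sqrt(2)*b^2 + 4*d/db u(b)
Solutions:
 u(b) = C1 - sqrt(2)*b^3/12 + b/2


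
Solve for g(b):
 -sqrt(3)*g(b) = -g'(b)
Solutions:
 g(b) = C1*exp(sqrt(3)*b)


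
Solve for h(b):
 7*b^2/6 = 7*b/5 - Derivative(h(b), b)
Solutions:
 h(b) = C1 - 7*b^3/18 + 7*b^2/10


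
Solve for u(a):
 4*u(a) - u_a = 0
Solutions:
 u(a) = C1*exp(4*a)


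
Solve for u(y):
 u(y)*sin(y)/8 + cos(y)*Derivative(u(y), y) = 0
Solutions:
 u(y) = C1*cos(y)^(1/8)


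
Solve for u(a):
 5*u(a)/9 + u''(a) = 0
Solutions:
 u(a) = C1*sin(sqrt(5)*a/3) + C2*cos(sqrt(5)*a/3)


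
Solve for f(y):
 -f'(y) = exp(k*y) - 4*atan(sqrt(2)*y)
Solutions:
 f(y) = C1 + 4*y*atan(sqrt(2)*y) - Piecewise((exp(k*y)/k, Ne(k, 0)), (y, True)) - sqrt(2)*log(2*y^2 + 1)


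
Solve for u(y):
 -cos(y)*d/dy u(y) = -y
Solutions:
 u(y) = C1 + Integral(y/cos(y), y)


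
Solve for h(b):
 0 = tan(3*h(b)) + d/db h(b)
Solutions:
 h(b) = -asin(C1*exp(-3*b))/3 + pi/3
 h(b) = asin(C1*exp(-3*b))/3


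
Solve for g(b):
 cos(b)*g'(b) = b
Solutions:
 g(b) = C1 + Integral(b/cos(b), b)


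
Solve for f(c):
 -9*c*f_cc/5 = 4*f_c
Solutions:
 f(c) = C1 + C2/c^(11/9)


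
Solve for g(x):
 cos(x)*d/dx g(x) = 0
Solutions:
 g(x) = C1


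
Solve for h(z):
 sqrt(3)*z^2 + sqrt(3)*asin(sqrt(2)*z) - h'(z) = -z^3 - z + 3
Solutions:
 h(z) = C1 + z^4/4 + sqrt(3)*z^3/3 + z^2/2 - 3*z + sqrt(3)*(z*asin(sqrt(2)*z) + sqrt(2)*sqrt(1 - 2*z^2)/2)


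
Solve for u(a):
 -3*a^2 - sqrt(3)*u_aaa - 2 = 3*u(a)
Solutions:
 u(a) = C3*exp(-3^(1/6)*a) - a^2 + (C1*sin(3^(2/3)*a/2) + C2*cos(3^(2/3)*a/2))*exp(3^(1/6)*a/2) - 2/3


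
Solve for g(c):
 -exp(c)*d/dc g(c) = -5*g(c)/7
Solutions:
 g(c) = C1*exp(-5*exp(-c)/7)


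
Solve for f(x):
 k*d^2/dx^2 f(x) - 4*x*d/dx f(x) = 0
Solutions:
 f(x) = C1 + C2*erf(sqrt(2)*x*sqrt(-1/k))/sqrt(-1/k)


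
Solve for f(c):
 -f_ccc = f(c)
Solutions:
 f(c) = C3*exp(-c) + (C1*sin(sqrt(3)*c/2) + C2*cos(sqrt(3)*c/2))*exp(c/2)


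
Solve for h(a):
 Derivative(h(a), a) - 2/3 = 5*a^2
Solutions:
 h(a) = C1 + 5*a^3/3 + 2*a/3


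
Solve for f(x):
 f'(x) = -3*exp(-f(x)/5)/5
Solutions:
 f(x) = 5*log(C1 - 3*x/25)


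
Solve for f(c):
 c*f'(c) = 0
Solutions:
 f(c) = C1


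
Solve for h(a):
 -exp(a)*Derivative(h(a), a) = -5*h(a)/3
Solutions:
 h(a) = C1*exp(-5*exp(-a)/3)


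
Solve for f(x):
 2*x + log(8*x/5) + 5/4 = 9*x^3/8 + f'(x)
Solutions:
 f(x) = C1 - 9*x^4/32 + x^2 + x*log(x) + x/4 + x*log(8/5)


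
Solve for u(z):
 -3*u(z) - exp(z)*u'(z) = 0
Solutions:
 u(z) = C1*exp(3*exp(-z))


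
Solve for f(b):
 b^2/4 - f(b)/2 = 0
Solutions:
 f(b) = b^2/2


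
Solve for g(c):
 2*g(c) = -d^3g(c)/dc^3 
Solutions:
 g(c) = C3*exp(-2^(1/3)*c) + (C1*sin(2^(1/3)*sqrt(3)*c/2) + C2*cos(2^(1/3)*sqrt(3)*c/2))*exp(2^(1/3)*c/2)


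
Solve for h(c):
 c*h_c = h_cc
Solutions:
 h(c) = C1 + C2*erfi(sqrt(2)*c/2)


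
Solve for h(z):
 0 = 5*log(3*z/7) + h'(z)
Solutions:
 h(z) = C1 - 5*z*log(z) + z*log(16807/243) + 5*z


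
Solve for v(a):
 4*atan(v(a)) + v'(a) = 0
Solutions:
 Integral(1/atan(_y), (_y, v(a))) = C1 - 4*a


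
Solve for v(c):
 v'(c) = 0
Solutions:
 v(c) = C1


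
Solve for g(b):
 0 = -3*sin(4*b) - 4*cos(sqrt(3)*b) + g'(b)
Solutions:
 g(b) = C1 + 4*sqrt(3)*sin(sqrt(3)*b)/3 - 3*cos(4*b)/4


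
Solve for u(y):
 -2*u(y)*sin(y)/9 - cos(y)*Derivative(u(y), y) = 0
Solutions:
 u(y) = C1*cos(y)^(2/9)


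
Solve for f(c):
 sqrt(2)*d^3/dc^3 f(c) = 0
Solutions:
 f(c) = C1 + C2*c + C3*c^2


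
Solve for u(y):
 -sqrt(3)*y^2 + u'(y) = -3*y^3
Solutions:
 u(y) = C1 - 3*y^4/4 + sqrt(3)*y^3/3


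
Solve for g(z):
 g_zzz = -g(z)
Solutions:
 g(z) = C3*exp(-z) + (C1*sin(sqrt(3)*z/2) + C2*cos(sqrt(3)*z/2))*exp(z/2)


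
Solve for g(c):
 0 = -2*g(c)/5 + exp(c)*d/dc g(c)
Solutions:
 g(c) = C1*exp(-2*exp(-c)/5)


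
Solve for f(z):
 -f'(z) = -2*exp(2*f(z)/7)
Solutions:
 f(z) = 7*log(-sqrt(-1/(C1 + 2*z))) - 7*log(2) + 7*log(14)/2
 f(z) = 7*log(-1/(C1 + 2*z))/2 - 7*log(2) + 7*log(14)/2


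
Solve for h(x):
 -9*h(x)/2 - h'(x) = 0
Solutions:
 h(x) = C1*exp(-9*x/2)


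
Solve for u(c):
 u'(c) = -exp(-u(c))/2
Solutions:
 u(c) = log(C1 - c/2)


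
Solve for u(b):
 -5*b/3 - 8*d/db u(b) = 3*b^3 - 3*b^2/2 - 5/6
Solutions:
 u(b) = C1 - 3*b^4/32 + b^3/16 - 5*b^2/48 + 5*b/48


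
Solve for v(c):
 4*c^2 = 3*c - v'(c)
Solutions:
 v(c) = C1 - 4*c^3/3 + 3*c^2/2


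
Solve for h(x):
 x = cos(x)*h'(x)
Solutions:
 h(x) = C1 + Integral(x/cos(x), x)


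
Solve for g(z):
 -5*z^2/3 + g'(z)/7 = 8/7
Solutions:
 g(z) = C1 + 35*z^3/9 + 8*z


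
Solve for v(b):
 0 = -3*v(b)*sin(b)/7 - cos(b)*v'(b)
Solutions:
 v(b) = C1*cos(b)^(3/7)


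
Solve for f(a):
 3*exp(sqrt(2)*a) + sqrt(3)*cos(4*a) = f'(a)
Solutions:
 f(a) = C1 + 3*sqrt(2)*exp(sqrt(2)*a)/2 + sqrt(3)*sin(4*a)/4


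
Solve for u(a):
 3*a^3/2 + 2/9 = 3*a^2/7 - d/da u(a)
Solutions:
 u(a) = C1 - 3*a^4/8 + a^3/7 - 2*a/9


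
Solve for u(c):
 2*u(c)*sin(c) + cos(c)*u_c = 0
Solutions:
 u(c) = C1*cos(c)^2


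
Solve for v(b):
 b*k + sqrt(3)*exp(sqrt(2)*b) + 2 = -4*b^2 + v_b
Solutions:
 v(b) = C1 + 4*b^3/3 + b^2*k/2 + 2*b + sqrt(6)*exp(sqrt(2)*b)/2


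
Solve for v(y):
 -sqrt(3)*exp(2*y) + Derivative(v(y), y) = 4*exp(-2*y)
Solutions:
 v(y) = C1 + sqrt(3)*exp(2*y)/2 - 2*exp(-2*y)


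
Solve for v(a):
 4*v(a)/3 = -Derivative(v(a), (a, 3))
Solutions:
 v(a) = C3*exp(-6^(2/3)*a/3) + (C1*sin(2^(2/3)*3^(1/6)*a/2) + C2*cos(2^(2/3)*3^(1/6)*a/2))*exp(6^(2/3)*a/6)


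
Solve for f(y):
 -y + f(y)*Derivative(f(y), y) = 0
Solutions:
 f(y) = -sqrt(C1 + y^2)
 f(y) = sqrt(C1 + y^2)


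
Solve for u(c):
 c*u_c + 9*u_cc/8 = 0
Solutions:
 u(c) = C1 + C2*erf(2*c/3)


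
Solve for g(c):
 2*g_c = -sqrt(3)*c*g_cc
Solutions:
 g(c) = C1 + C2*c^(1 - 2*sqrt(3)/3)


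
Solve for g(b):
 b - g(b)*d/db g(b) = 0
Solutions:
 g(b) = -sqrt(C1 + b^2)
 g(b) = sqrt(C1 + b^2)


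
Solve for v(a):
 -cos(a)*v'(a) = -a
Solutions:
 v(a) = C1 + Integral(a/cos(a), a)


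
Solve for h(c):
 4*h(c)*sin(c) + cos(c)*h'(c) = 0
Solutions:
 h(c) = C1*cos(c)^4


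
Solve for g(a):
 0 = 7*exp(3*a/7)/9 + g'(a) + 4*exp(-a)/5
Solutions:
 g(a) = C1 - 49*exp(3*a/7)/27 + 4*exp(-a)/5


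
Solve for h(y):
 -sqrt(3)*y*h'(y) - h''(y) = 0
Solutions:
 h(y) = C1 + C2*erf(sqrt(2)*3^(1/4)*y/2)


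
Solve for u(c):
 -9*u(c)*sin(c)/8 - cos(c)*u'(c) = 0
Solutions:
 u(c) = C1*cos(c)^(9/8)


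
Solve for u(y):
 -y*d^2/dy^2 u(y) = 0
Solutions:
 u(y) = C1 + C2*y


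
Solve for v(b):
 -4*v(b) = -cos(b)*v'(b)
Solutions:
 v(b) = C1*(sin(b)^2 + 2*sin(b) + 1)/(sin(b)^2 - 2*sin(b) + 1)


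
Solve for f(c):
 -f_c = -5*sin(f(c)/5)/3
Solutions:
 -5*c/3 + 5*log(cos(f(c)/5) - 1)/2 - 5*log(cos(f(c)/5) + 1)/2 = C1


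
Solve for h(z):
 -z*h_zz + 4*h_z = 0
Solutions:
 h(z) = C1 + C2*z^5


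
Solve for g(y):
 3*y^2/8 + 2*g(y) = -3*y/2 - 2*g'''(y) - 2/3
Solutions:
 g(y) = C3*exp(-y) - 3*y^2/16 - 3*y/4 + (C1*sin(sqrt(3)*y/2) + C2*cos(sqrt(3)*y/2))*exp(y/2) - 1/3


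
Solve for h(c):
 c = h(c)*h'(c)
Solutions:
 h(c) = -sqrt(C1 + c^2)
 h(c) = sqrt(C1 + c^2)


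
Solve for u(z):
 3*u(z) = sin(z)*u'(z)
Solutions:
 u(z) = C1*(cos(z) - 1)^(3/2)/(cos(z) + 1)^(3/2)


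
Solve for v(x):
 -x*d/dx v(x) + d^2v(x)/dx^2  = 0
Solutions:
 v(x) = C1 + C2*erfi(sqrt(2)*x/2)


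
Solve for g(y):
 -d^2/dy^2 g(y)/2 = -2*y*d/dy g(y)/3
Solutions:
 g(y) = C1 + C2*erfi(sqrt(6)*y/3)


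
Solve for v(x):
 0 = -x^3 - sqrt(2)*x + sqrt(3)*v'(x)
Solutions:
 v(x) = C1 + sqrt(3)*x^4/12 + sqrt(6)*x^2/6


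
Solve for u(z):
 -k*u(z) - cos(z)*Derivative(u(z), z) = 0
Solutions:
 u(z) = C1*exp(k*(log(sin(z) - 1) - log(sin(z) + 1))/2)


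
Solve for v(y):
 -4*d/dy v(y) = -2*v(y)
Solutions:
 v(y) = C1*exp(y/2)


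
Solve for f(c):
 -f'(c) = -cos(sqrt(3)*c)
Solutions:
 f(c) = C1 + sqrt(3)*sin(sqrt(3)*c)/3


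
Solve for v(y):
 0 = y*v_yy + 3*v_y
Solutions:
 v(y) = C1 + C2/y^2


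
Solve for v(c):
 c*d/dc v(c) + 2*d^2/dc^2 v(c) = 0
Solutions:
 v(c) = C1 + C2*erf(c/2)


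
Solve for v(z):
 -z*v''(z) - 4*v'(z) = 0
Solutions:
 v(z) = C1 + C2/z^3


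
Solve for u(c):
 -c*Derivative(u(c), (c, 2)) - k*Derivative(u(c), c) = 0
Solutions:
 u(c) = C1 + c^(1 - re(k))*(C2*sin(log(c)*Abs(im(k))) + C3*cos(log(c)*im(k)))


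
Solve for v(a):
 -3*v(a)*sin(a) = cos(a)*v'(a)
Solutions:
 v(a) = C1*cos(a)^3


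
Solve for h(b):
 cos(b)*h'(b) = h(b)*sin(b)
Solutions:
 h(b) = C1/cos(b)


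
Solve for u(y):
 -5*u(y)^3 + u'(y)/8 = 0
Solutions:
 u(y) = -sqrt(2)*sqrt(-1/(C1 + 40*y))/2
 u(y) = sqrt(2)*sqrt(-1/(C1 + 40*y))/2


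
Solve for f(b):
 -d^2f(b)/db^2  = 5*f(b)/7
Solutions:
 f(b) = C1*sin(sqrt(35)*b/7) + C2*cos(sqrt(35)*b/7)


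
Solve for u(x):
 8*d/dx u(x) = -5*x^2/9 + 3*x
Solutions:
 u(x) = C1 - 5*x^3/216 + 3*x^2/16


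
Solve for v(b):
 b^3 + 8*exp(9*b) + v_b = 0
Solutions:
 v(b) = C1 - b^4/4 - 8*exp(9*b)/9


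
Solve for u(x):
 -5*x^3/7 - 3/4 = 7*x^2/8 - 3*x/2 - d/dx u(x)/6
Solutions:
 u(x) = C1 + 15*x^4/14 + 7*x^3/4 - 9*x^2/2 + 9*x/2


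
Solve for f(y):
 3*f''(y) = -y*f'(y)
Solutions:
 f(y) = C1 + C2*erf(sqrt(6)*y/6)


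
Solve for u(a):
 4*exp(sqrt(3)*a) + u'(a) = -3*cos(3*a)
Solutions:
 u(a) = C1 - 4*sqrt(3)*exp(sqrt(3)*a)/3 - sin(3*a)


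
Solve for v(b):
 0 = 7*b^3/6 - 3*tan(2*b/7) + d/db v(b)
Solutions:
 v(b) = C1 - 7*b^4/24 - 21*log(cos(2*b/7))/2


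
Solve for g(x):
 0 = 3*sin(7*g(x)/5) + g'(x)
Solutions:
 3*x + 5*log(cos(7*g(x)/5) - 1)/14 - 5*log(cos(7*g(x)/5) + 1)/14 = C1


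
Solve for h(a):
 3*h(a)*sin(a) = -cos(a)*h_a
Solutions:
 h(a) = C1*cos(a)^3


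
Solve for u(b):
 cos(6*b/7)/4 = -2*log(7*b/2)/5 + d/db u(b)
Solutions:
 u(b) = C1 + 2*b*log(b)/5 - 2*b/5 - 2*b*log(2)/5 + 2*b*log(7)/5 + 7*sin(6*b/7)/24
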